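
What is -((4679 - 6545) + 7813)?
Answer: -5947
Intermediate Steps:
-((4679 - 6545) + 7813) = -(-1866 + 7813) = -1*5947 = -5947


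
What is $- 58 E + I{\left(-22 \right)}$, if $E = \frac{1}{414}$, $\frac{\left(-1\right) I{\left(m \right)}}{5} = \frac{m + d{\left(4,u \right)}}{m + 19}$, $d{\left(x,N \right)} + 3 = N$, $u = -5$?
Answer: $- \frac{10379}{207} \approx -50.14$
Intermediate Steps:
$d{\left(x,N \right)} = -3 + N$
$I{\left(m \right)} = - \frac{5 \left(-8 + m\right)}{19 + m}$ ($I{\left(m \right)} = - 5 \frac{m - 8}{m + 19} = - 5 \frac{m - 8}{19 + m} = - 5 \frac{-8 + m}{19 + m} = - \frac{5 \left(-8 + m\right)}{19 + m}$)
$E = \frac{1}{414} \approx 0.0024155$
$- 58 E + I{\left(-22 \right)} = \left(-58\right) \frac{1}{414} + \frac{5 \left(8 - -22\right)}{19 - 22} = - \frac{29}{207} + \frac{5 \left(8 + 22\right)}{-3} = - \frac{29}{207} + 5 \left(- \frac{1}{3}\right) 30 = - \frac{29}{207} - 50 = - \frac{10379}{207}$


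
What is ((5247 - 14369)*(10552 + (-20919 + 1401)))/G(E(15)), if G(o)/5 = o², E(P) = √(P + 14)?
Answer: 81787852/145 ≈ 5.6405e+5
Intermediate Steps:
E(P) = √(14 + P)
G(o) = 5*o²
((5247 - 14369)*(10552 + (-20919 + 1401)))/G(E(15)) = ((5247 - 14369)*(10552 + (-20919 + 1401)))/((5*(√(14 + 15))²)) = (-9122*(10552 - 19518))/((5*(√29)²)) = (-9122*(-8966))/((5*29)) = 81787852/145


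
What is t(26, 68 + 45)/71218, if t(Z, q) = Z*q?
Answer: 1469/35609 ≈ 0.041254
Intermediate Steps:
t(26, 68 + 45)/71218 = (26*(68 + 45))/71218 = (26*113)*(1/71218) = 2938*(1/71218) = 1469/35609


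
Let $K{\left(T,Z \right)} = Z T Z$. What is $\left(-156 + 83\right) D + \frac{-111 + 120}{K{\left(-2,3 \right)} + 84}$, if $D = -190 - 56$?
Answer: $\frac{395079}{22} \approx 17958.0$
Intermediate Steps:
$K{\left(T,Z \right)} = T Z^{2}$ ($K{\left(T,Z \right)} = T Z Z = T Z^{2}$)
$D = -246$ ($D = -190 - 56 = -246$)
$\left(-156 + 83\right) D + \frac{-111 + 120}{K{\left(-2,3 \right)} + 84} = \left(-156 + 83\right) \left(-246\right) + \frac{-111 + 120}{- 2 \cdot 3^{2} + 84} = \left(-73\right) \left(-246\right) + \frac{9}{\left(-2\right) 9 + 84} = 17958 + \frac{9}{-18 + 84} = 17958 + \frac{9}{66} = 17958 + 9 \cdot \frac{1}{66} = 17958 + \frac{3}{22} = \frac{395079}{22}$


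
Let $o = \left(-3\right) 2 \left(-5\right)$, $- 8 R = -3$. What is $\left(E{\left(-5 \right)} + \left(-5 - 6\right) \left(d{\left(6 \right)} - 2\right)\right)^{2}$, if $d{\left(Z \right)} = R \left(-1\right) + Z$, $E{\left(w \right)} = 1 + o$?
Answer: $\frac{5041}{64} \approx 78.766$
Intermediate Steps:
$R = \frac{3}{8}$ ($R = \left(- \frac{1}{8}\right) \left(-3\right) = \frac{3}{8} \approx 0.375$)
$o = 30$ ($o = \left(-6\right) \left(-5\right) = 30$)
$E{\left(w \right)} = 31$ ($E{\left(w \right)} = 1 + 30 = 31$)
$d{\left(Z \right)} = - \frac{3}{8} + Z$ ($d{\left(Z \right)} = \frac{3}{8} \left(-1\right) + Z = - \frac{3}{8} + Z$)
$\left(E{\left(-5 \right)} + \left(-5 - 6\right) \left(d{\left(6 \right)} - 2\right)\right)^{2} = \left(31 + \left(-5 - 6\right) \left(\left(- \frac{3}{8} + 6\right) - 2\right)\right)^{2} = \left(31 - 11 \left(\frac{45}{8} - 2\right)\right)^{2} = \left(31 - \frac{319}{8}\right)^{2} = \left(- \frac{71}{8}\right)^{2} = \frac{5041}{64}$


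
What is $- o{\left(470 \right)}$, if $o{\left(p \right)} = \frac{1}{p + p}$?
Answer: $- \frac{1}{940} \approx -0.0010638$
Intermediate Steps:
$o{\left(p \right)} = \frac{1}{2 p}$
$- o{\left(470 \right)} = - \frac{1}{2 \cdot 470} = \left(-1\right) \frac{1}{940} = - \frac{1}{940}$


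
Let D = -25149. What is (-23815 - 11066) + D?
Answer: -60030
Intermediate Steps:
(-23815 - 11066) + D = (-23815 - 11066) - 25149 = -34881 - 25149 = -60030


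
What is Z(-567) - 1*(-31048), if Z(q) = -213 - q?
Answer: 31402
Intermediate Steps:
Z(-567) - 1*(-31048) = (-213 - 1*(-567)) - 1*(-31048) = (-213 + 567) + 31048 = 354 + 31048 = 31402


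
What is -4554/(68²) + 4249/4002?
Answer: 355567/4626312 ≈ 0.076858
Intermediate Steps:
-4554/(68²) + 4249/4002 = -4554/4624 + 4249*(1/4002) = -4554*1/4624 + 4249/4002 = -2277/2312 + 4249/4002 = 355567/4626312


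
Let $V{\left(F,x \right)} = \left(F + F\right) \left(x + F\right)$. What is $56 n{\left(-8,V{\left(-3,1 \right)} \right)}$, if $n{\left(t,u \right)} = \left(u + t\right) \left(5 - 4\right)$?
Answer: $224$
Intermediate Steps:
$V{\left(F,x \right)} = 2 F \left(F + x\right)$
$n{\left(t,u \right)} = t + u$ ($n{\left(t,u \right)} = \left(t + u\right) 1 = t + u$)
$56 n{\left(-8,V{\left(-3,1 \right)} \right)} = 56 \left(-8 + 2 \left(-3\right) \left(-3 + 1\right)\right) = 56 \left(-8 + 2 \left(-3\right) \left(-2\right)\right) = 56 \left(-8 + 12\right) = 56 \cdot 4 = 224$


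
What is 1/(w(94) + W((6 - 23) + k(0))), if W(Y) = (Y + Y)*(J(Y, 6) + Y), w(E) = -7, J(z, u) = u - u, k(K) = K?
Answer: 1/571 ≈ 0.0017513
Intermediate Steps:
J(z, u) = 0
W(Y) = 2*Y² (W(Y) = (Y + Y)*(0 + Y) = (2*Y)*Y = 2*Y²)
1/(w(94) + W((6 - 23) + k(0))) = 1/(-7 + 2*((6 - 23) + 0)²) = 1/(-7 + 2*(-17 + 0)²) = 1/(-7 + 2*(-17)²) = 1/(-7 + 2*289) = 1/(-7 + 578) = 1/571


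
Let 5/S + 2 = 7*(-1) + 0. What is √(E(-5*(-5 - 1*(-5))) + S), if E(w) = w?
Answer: I*√5/3 ≈ 0.74536*I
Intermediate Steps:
S = -5/9 (S = 5/(-2 + (7*(-1) + 0)) = 5/(-2 + (-7 + 0)) = 5/(-2 - 7) = 5/(-9) = 5*(-⅑) = -5/9 ≈ -0.55556)
√(E(-5*(-5 - 1*(-5))) + S) = √(-5*(-5 - 1*(-5)) - 5/9) = √(-5*(-5 + 5) - 5/9) = √(-5*0 - 5/9) = √(0 - 5/9) = √(-5/9) = I*√5/3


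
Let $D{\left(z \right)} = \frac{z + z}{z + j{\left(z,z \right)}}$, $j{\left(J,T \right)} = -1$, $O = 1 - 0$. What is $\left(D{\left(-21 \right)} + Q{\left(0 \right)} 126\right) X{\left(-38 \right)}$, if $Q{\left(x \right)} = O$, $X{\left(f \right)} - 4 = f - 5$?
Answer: $- \frac{54873}{11} \approx -4988.5$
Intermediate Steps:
$X{\left(f \right)} = -1 + f$ ($X{\left(f \right)} = 4 + \left(f - 5\right) = 4 + \left(-5 + f\right) = -1 + f$)
$O = 1$ ($O = 1 + 0 = 1$)
$Q{\left(x \right)} = 1$
$D{\left(z \right)} = \frac{2 z}{-1 + z}$ ($D{\left(z \right)} = \frac{z + z}{z - 1} = \frac{2 z}{-1 + z}$)
$\left(D{\left(-21 \right)} + Q{\left(0 \right)} 126\right) X{\left(-38 \right)} = \left(2 \left(-21\right) \frac{1}{-1 - 21} + 1 \cdot 126\right) \left(-1 - 38\right) = \left(2 \left(-21\right) \frac{1}{-22} + 126\right) \left(-39\right) = \left(2 \left(-21\right) \left(- \frac{1}{22}\right) + 126\right) \left(-39\right) = \left(\frac{21}{11} + 126\right) \left(-39\right) = \frac{1407}{11} \left(-39\right) = - \frac{54873}{11}$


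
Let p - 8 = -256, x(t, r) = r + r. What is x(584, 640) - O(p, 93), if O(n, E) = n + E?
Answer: 1435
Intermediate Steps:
x(t, r) = 2*r
p = -248 (p = 8 - 256 = -248)
O(n, E) = E + n
x(584, 640) - O(p, 93) = 2*640 - (93 - 248) = 1280 - 1*(-155) = 1280 + 155 = 1435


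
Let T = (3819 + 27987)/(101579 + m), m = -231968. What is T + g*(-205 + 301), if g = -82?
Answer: -342151338/43463 ≈ -7872.2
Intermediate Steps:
T = -10602/43463 (T = (3819 + 27987)/(101579 - 231968) = 31806/(-130389) = 31806*(-1/130389) = -10602/43463 ≈ -0.24393)
T + g*(-205 + 301) = -10602/43463 - 82*(-205 + 301) = -10602/43463 - 82*96 = -10602/43463 - 7872 = -342151338/43463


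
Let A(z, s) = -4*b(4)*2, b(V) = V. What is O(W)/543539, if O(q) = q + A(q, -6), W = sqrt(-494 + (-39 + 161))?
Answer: -32/543539 + 2*I*sqrt(93)/543539 ≈ -5.8873e-5 + 3.5485e-5*I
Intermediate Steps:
A(z, s) = -32 (A(z, s) = -4*4*2 = -16*2 = -32)
W = 2*I*sqrt(93) (W = sqrt(-494 + 122) = sqrt(-372) = 2*I*sqrt(93) ≈ 19.287*I)
O(q) = -32 + q (O(q) = q - 32 = -32 + q)
O(W)/543539 = (-32 + 2*I*sqrt(93))/543539 = (-32 + 2*I*sqrt(93))*(1/543539) = -32/543539 + 2*I*sqrt(93)/543539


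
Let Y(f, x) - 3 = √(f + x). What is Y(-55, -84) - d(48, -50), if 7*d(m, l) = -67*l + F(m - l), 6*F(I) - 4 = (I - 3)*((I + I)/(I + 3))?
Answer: -145457/303 + I*√139 ≈ -480.06 + 11.79*I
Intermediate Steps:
Y(f, x) = 3 + √(f + x)
F(I) = ⅔ + I*(-3 + I)/(3*(3 + I)) (F(I) = ⅔ + ((I - 3)*((I + I)/(I + 3)))/6 = ⅔ + ((-3 + I)*((2*I)/(3 + I)))/6 = ⅔ + ((-3 + I)*(2*I/(3 + I)))/6 = ⅔ + (2*I*(-3 + I)/(3 + I))/6 = ⅔ + I*(-3 + I)/(3*(3 + I)))
d(m, l) = -67*l/7 + (6 + l + (m - l)² - m)/(21*(3 + m - l)) (d(m, l) = (-67*l + (6 + (m - l)² - (m - l))/(3*(3 + (m - l))))/7 = (-67*l + (6 + (m - l)² + (l - m))/(3*(3 + m - l)))/7 = (-67*l + (6 + l + (m - l)² - m)/(3*(3 + m - l)))/7 = -67*l/7 + (6 + l + (m - l)² - m)/(21*(3 + m - l)))
Y(-55, -84) - d(48, -50) = (3 + √(-55 - 84)) - (6 - 50 + (-50 - 1*48)² - 1*48 - 201*(-50)*(3 + 48 - 1*(-50)))/(21*(3 + 48 - 1*(-50))) = (3 + √(-139)) - (6 - 50 + (-50 - 48)² - 48 - 201*(-50)*(3 + 48 + 50))/(21*(3 + 48 + 50)) = (3 + I*√139) - (6 - 50 + (-98)² - 48 - 201*(-50)*101)/(21*101) = (3 + I*√139) - (6 - 50 + 9604 - 48 + 1015050)/(21*101) = (3 + I*√139) - 1024562/(21*101) = (3 + I*√139) - 1*146366/303 = (3 + I*√139) - 146366/303 = -145457/303 + I*√139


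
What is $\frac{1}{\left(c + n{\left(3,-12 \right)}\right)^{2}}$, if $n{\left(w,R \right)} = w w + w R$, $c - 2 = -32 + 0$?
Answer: $\frac{1}{3249} \approx 0.00030779$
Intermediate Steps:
$c = -30$ ($c = 2 + \left(-32 + 0\right) = 2 - 32 = -30$)
$n{\left(w,R \right)} = w^{2} + R w$
$\frac{1}{\left(c + n{\left(3,-12 \right)}\right)^{2}} = \frac{1}{\left(-30 + 3 \left(-12 + 3\right)\right)^{2}} = \frac{1}{\left(-30 + 3 \left(-9\right)\right)^{2}} = \frac{1}{\left(-30 - 27\right)^{2}} = \frac{1}{\left(-57\right)^{2}} = \frac{1}{3249}$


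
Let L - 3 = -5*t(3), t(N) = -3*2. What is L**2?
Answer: 1089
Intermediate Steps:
t(N) = -6
L = 33 (L = 3 - 5*(-6) = 3 + 30 = 33)
L**2 = 33**2 = 1089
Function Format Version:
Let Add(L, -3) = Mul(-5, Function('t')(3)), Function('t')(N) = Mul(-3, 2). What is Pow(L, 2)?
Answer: 1089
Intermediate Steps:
Function('t')(N) = -6
L = 33 (L = Add(3, Mul(-5, -6)) = Add(3, 30) = 33)
Pow(L, 2) = Pow(33, 2) = 1089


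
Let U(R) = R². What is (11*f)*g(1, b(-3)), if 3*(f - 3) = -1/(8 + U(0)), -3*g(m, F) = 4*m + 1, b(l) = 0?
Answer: -3905/72 ≈ -54.236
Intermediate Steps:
g(m, F) = -⅓ - 4*m/3 (g(m, F) = -(4*m + 1)/3 = -(1 + 4*m)/3 = -⅓ - 4*m/3)
f = 71/24 (f = 3 + (-1/(8 + 0²))/3 = 3 + (-1/(8 + 0))/3 = 3 + (-1/8)/3 = 3 + (-1*⅛)/3 = 3 + (⅓)*(-⅛) = 3 - 1/24 = 71/24 ≈ 2.9583)
(11*f)*g(1, b(-3)) = (11*(71/24))*(-⅓ - 4/3*1) = 781*(-⅓ - 4/3)/24 = (781/24)*(-5/3) = -3905/72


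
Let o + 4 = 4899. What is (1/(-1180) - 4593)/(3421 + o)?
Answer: -5419741/9812880 ≈ -0.55231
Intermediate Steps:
o = 4895 (o = -4 + 4899 = 4895)
(1/(-1180) - 4593)/(3421 + o) = (1/(-1180) - 4593)/(3421 + 4895) = (-1/1180 - 4593)/8316 = -5419741/1180*1/8316 = -5419741/9812880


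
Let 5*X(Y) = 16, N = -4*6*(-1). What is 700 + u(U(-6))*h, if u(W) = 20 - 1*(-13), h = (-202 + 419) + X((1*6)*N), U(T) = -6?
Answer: 39833/5 ≈ 7966.6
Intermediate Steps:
N = 24 (N = -24*(-1) = 24)
X(Y) = 16/5 (X(Y) = (⅕)*16 = 16/5)
h = 1101/5 (h = (-202 + 419) + 16/5 = 217 + 16/5 = 1101/5 ≈ 220.20)
u(W) = 33 (u(W) = 20 + 13 = 33)
700 + u(U(-6))*h = 700 + 33*(1101/5) = 700 + 36333/5 = 39833/5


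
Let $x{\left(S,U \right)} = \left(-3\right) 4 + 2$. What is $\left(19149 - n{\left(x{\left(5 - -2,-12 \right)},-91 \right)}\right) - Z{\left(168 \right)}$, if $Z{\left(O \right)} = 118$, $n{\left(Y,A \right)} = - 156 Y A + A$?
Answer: $161082$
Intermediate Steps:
$x{\left(S,U \right)} = -10$ ($x{\left(S,U \right)} = -12 + 2 = -10$)
$n{\left(Y,A \right)} = A - 156 A Y$ ($n{\left(Y,A \right)} = - 156 A Y + A = A - 156 A Y$)
$\left(19149 - n{\left(x{\left(5 - -2,-12 \right)},-91 \right)}\right) - Z{\left(168 \right)} = \left(19149 - - 91 \left(1 - -1560\right)\right) - 118 = \left(19149 - - 91 \left(1 + 1560\right)\right) - 118 = \left(19149 - \left(-91\right) 1561\right) - 118 = \left(19149 - -142051\right) - 118 = \left(19149 + 142051\right) - 118 = 161200 - 118 = 161082$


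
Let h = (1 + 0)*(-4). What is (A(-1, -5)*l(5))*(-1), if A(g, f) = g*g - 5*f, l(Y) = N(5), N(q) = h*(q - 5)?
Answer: 0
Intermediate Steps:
h = -4 (h = 1*(-4) = -4)
N(q) = 20 - 4*q (N(q) = -4*(q - 5) = -4*(-5 + q) = 20 - 4*q)
l(Y) = 0 (l(Y) = 20 - 4*5 = 20 - 20 = 0)
A(g, f) = g**2 - 5*f
(A(-1, -5)*l(5))*(-1) = (((-1)**2 - 5*(-5))*0)*(-1) = ((1 + 25)*0)*(-1) = (26*0)*(-1) = 0*(-1) = 0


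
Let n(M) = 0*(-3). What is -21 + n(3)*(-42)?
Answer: -21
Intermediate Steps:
n(M) = 0
-21 + n(3)*(-42) = -21 + 0*(-42) = -21 + 0 = -21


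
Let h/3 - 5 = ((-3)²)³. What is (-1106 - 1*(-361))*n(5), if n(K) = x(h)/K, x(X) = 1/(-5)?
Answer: 149/5 ≈ 29.800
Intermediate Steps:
h = 2202 (h = 15 + 3*((-3)²)³ = 15 + 3*9³ = 15 + 3*729 = 15 + 2187 = 2202)
x(X) = -⅕
n(K) = -1/(5*K)
(-1106 - 1*(-361))*n(5) = (-1106 - 1*(-361))*(-⅕/5) = (-1106 + 361)*(-⅕*⅕) = -745*(-1/25) = 149/5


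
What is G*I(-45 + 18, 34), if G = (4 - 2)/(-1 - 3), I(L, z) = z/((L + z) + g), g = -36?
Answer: 17/29 ≈ 0.58621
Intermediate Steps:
I(L, z) = z/(-36 + L + z) (I(L, z) = z/((L + z) - 36) = z/(-36 + L + z))
G = -½ (G = 2/(-4) = 2*(-¼) = -½ ≈ -0.50000)
G*I(-45 + 18, 34) = -17/(-36 + (-45 + 18) + 34) = -17/(-36 - 27 + 34) = -17/(-29) = -17*(-1)/29 = -½*(-34/29) = 17/29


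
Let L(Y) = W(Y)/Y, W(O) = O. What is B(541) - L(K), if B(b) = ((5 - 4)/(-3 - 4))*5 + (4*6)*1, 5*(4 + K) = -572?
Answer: 156/7 ≈ 22.286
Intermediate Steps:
K = -592/5 (K = -4 + (⅕)*(-572) = -4 - 572/5 = -592/5 ≈ -118.40)
L(Y) = 1 (L(Y) = Y/Y = 1)
B(b) = 163/7 (B(b) = (1/(-7))*5 + 24*1 = (1*(-⅐))*5 + 24 = -⅐*5 + 24 = -5/7 + 24 = 163/7)
B(541) - L(K) = 163/7 - 1*1 = 163/7 - 1 = 156/7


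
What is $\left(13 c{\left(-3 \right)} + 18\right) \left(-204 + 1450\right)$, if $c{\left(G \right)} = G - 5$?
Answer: $-107156$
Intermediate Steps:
$c{\left(G \right)} = -5 + G$
$\left(13 c{\left(-3 \right)} + 18\right) \left(-204 + 1450\right) = \left(13 \left(-5 - 3\right) + 18\right) \left(-204 + 1450\right) = \left(13 \left(-8\right) + 18\right) 1246 = \left(-104 + 18\right) 1246 = \left(-86\right) 1246 = -107156$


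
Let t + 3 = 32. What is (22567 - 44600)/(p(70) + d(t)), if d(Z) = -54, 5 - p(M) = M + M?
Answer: 22033/189 ≈ 116.58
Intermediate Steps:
t = 29 (t = -3 + 32 = 29)
p(M) = 5 - 2*M (p(M) = 5 - (M + M) = 5 - 2*M)
(22567 - 44600)/(p(70) + d(t)) = (22567 - 44600)/((5 - 2*70) - 54) = -22033/((5 - 140) - 54) = -22033/(-135 - 54) = -22033/(-189) = -22033*(-1/189) = 22033/189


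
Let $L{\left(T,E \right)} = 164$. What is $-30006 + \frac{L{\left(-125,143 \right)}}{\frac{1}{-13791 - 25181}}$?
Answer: $-6421414$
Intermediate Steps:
$-30006 + \frac{L{\left(-125,143 \right)}}{\frac{1}{-13791 - 25181}} = -30006 + \frac{164}{\frac{1}{-13791 - 25181}} = -30006 + \frac{164}{\frac{1}{-38972}} = -30006 + \frac{164}{- \frac{1}{38972}} = -30006 + 164 \left(-38972\right) = -30006 - 6391408 = -6421414$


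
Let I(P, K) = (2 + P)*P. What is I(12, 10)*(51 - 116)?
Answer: -10920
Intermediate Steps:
I(P, K) = P*(2 + P)
I(12, 10)*(51 - 116) = (12*(2 + 12))*(51 - 116) = (12*14)*(-65) = 168*(-65) = -10920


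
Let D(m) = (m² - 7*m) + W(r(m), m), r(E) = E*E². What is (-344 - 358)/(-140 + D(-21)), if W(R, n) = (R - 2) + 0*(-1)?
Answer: 702/8815 ≈ 0.079637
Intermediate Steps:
r(E) = E³
W(R, n) = -2 + R (W(R, n) = (-2 + R) + 0 = -2 + R)
D(m) = -2 + m² + m³ - 7*m (D(m) = (m² - 7*m) + (-2 + m³) = -2 + m² + m³ - 7*m)
(-344 - 358)/(-140 + D(-21)) = (-344 - 358)/(-140 + (-2 + (-21)² + (-21)³ - 7*(-21))) = -702/(-140 + (-2 + 441 - 9261 + 147)) = -702/(-140 - 8675) = -702/(-8815) = -702*(-1/8815) = 702/8815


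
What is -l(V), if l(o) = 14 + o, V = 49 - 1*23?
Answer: -40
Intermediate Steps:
V = 26 (V = 49 - 23 = 26)
-l(V) = -(14 + 26) = -1*40 = -40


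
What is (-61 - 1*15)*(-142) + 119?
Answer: 10911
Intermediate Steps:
(-61 - 1*15)*(-142) + 119 = (-61 - 15)*(-142) + 119 = -76*(-142) + 119 = 10792 + 119 = 10911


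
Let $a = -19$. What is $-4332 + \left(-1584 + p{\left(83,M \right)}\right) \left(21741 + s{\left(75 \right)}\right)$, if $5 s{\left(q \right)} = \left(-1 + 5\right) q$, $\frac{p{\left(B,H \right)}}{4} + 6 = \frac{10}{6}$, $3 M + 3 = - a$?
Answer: $-34915000$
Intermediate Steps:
$M = \frac{16}{3}$ ($M = -1 + \frac{\left(-1\right) \left(-19\right)}{3} = -1 + \frac{1}{3} \cdot 19 = -1 + \frac{19}{3} = \frac{16}{3} \approx 5.3333$)
$p{\left(B,H \right)} = - \frac{52}{3}$ ($p{\left(B,H \right)} = -24 + 4 \cdot \frac{10}{6} = -24 + 4 \cdot 10 \cdot \frac{1}{6} = -24 + 4 \cdot \frac{5}{3} = -24 + \frac{20}{3} = - \frac{52}{3}$)
$s{\left(q \right)} = \frac{4 q}{5}$ ($s{\left(q \right)} = \frac{\left(-1 + 5\right) q}{5} = \frac{4 q}{5}$)
$-4332 + \left(-1584 + p{\left(83,M \right)}\right) \left(21741 + s{\left(75 \right)}\right) = -4332 + \left(-1584 - \frac{52}{3}\right) \left(21741 + \frac{4}{5} \cdot 75\right) = -4332 - \frac{4804 \left(21741 + 60\right)}{3} = -4332 - 34910668 = -34915000$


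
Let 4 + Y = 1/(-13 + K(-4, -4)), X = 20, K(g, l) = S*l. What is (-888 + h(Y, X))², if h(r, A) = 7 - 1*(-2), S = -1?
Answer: 772641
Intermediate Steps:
K(g, l) = -l
Y = -37/9 (Y = -4 + 1/(-13 - 1*(-4)) = -4 + 1/(-13 + 4) = -4 + 1/(-9) = -4 - ⅑ = -37/9 ≈ -4.1111)
h(r, A) = 9 (h(r, A) = 7 + 2 = 9)
(-888 + h(Y, X))² = (-888 + 9)² = (-879)² = 772641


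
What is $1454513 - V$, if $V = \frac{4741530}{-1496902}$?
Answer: $\frac{1088634080128}{748451} \approx 1.4545 \cdot 10^{6}$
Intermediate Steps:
$V = - \frac{2370765}{748451}$ ($V = 4741530 \left(- \frac{1}{1496902}\right) = - \frac{2370765}{748451} \approx -3.1676$)
$1454513 - V = 1454513 - - \frac{2370765}{748451} = 1454513 + \frac{2370765}{748451} = \frac{1088634080128}{748451}$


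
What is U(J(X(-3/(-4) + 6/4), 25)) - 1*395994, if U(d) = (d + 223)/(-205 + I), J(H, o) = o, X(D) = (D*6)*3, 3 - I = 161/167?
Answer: -13422258046/33895 ≈ -3.9600e+5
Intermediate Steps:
I = 340/167 (I = 3 - 161/167 = 340/167 ≈ 2.0359)
X(D) = 18*D (X(D) = (6*D)*3 = 18*D)
U(d) = -37241/33895 - 167*d/33895 (U(d) = (d + 223)/(-205 + 340/167) = (223 + d)/(-33895/167) = (223 + d)*(-167/33895) = -37241/33895 - 167*d/33895)
U(J(X(-3/(-4) + 6/4), 25)) - 1*395994 = (-37241/33895 - 167/33895*25) - 1*395994 = (-37241/33895 - 835/6779) - 395994 = -41416/33895 - 395994 = -13422258046/33895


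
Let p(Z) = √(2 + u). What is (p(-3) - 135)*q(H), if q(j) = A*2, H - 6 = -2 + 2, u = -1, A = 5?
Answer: -1340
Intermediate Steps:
H = 6 (H = 6 + (-2 + 2) = 6 + 0 = 6)
p(Z) = 1 (p(Z) = √(2 - 1) = √1 = 1)
q(j) = 10 (q(j) = 5*2 = 10)
(p(-3) - 135)*q(H) = (1 - 135)*10 = -134*10 = -1340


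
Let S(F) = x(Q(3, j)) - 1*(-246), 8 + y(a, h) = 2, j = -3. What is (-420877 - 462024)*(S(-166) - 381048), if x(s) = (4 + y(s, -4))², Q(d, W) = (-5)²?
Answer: 336206934998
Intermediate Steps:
y(a, h) = -6 (y(a, h) = -8 + 2 = -6)
Q(d, W) = 25
x(s) = 4 (x(s) = (4 - 6)² = (-2)² = 4)
S(F) = 250 (S(F) = 4 - 1*(-246) = 4 + 246 = 250)
(-420877 - 462024)*(S(-166) - 381048) = (-420877 - 462024)*(250 - 381048) = -882901*(-380798) = 336206934998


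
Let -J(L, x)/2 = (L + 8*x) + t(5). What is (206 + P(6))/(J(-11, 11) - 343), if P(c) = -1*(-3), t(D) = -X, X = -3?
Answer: -209/503 ≈ -0.41551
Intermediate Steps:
t(D) = 3 (t(D) = -1*(-3) = 3)
J(L, x) = -6 - 16*x - 2*L (J(L, x) = -2*((L + 8*x) + 3) = -2*(3 + L + 8*x) = -6 - 16*x - 2*L)
P(c) = 3
(206 + P(6))/(J(-11, 11) - 343) = (206 + 3)/((-6 - 16*11 - 2*(-11)) - 343) = 209/((-6 - 176 + 22) - 343) = 209/(-160 - 343) = 209/(-503) = 209*(-1/503) = -209/503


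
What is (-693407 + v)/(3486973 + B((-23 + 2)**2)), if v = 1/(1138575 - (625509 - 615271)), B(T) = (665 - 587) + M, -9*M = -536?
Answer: -7041570967422/35411722766315 ≈ -0.19885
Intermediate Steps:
M = 536/9 (M = -1/9*(-536) = 536/9 ≈ 59.556)
B(T) = 1238/9 (B(T) = (665 - 587) + 536/9 = 78 + 536/9 = 1238/9)
v = 1/1128337 (v = 1/(1138575 - 1*10238) = 1/(1138575 - 10238) = 1/1128337 ≈ 8.8626e-7)
(-693407 + v)/(3486973 + B((-23 + 2)**2)) = (-693407 + 1/1128337)/(3486973 + 1238/9) = -782396774158/(1128337*31383995/9) = -782396774158/1128337*9/31383995 = -7041570967422/35411722766315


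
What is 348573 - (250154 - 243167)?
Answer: 341586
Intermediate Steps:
348573 - (250154 - 243167) = 348573 - 1*6987 = 348573 - 6987 = 341586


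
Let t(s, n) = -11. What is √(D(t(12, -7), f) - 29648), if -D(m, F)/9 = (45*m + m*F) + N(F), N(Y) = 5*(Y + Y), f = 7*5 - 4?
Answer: I*√24914 ≈ 157.84*I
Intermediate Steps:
f = 31 (f = 35 - 4 = 31)
N(Y) = 10*Y (N(Y) = 5*(2*Y) = 10*Y)
D(m, F) = -405*m - 90*F - 9*F*m (D(m, F) = -9*((45*m + m*F) + 10*F) = -9*((45*m + F*m) + 10*F) = -9*(10*F + 45*m + F*m) = -405*m - 90*F - 9*F*m)
√(D(t(12, -7), f) - 29648) = √((-405*(-11) - 90*31 - 9*31*(-11)) - 29648) = √((4455 - 2790 + 3069) - 29648) = √(4734 - 29648) = √(-24914) = I*√24914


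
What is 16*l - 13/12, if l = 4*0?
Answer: -13/12 ≈ -1.0833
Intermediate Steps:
l = 0
16*l - 13/12 = 16*0 - 13/12 = 0 - 13*1/12 = 0 - 13/12 = -13/12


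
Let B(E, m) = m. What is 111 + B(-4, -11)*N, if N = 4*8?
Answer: -241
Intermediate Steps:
N = 32
111 + B(-4, -11)*N = 111 - 11*32 = 111 - 352 = -241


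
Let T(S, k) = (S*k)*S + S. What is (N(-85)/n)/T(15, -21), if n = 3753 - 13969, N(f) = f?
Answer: -17/9623472 ≈ -1.7665e-6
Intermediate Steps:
T(S, k) = S + k*S**2 (T(S, k) = k*S**2 + S = S + k*S**2)
n = -10216
(N(-85)/n)/T(15, -21) = (-85/(-10216))/((15*(1 + 15*(-21)))) = (-85*(-1/10216))/((15*(1 - 315))) = 85/(10216*((15*(-314)))) = (85/10216)/(-4710) = (85/10216)*(-1/4710) = -17/9623472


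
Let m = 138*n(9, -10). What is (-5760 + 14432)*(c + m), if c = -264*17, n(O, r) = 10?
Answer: -26952576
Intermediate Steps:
c = -4488
m = 1380 (m = 138*10 = 1380)
(-5760 + 14432)*(c + m) = (-5760 + 14432)*(-4488 + 1380) = 8672*(-3108) = -26952576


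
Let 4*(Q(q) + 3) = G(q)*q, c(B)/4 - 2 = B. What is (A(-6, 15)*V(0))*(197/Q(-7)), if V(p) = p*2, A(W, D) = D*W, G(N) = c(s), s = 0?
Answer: 0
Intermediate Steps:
c(B) = 8 + 4*B
G(N) = 8 (G(N) = 8 + 4*0 = 8 + 0 = 8)
Q(q) = -3 + 2*q (Q(q) = -3 + (8*q)/4 = -3 + 2*q)
V(p) = 2*p
(A(-6, 15)*V(0))*(197/Q(-7)) = ((15*(-6))*(2*0))*(197/(-3 + 2*(-7))) = (-90*0)*(197/(-3 - 14)) = 0*(197/(-17)) = 0*(197*(-1/17)) = 0*(-197/17) = 0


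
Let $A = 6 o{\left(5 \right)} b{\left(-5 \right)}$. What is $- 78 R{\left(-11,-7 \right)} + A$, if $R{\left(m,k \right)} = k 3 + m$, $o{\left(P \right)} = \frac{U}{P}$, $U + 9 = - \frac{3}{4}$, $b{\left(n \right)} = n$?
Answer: $\frac{5109}{2} \approx 2554.5$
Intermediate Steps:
$U = - \frac{39}{4}$ ($U = -9 - \frac{3}{4} = - \frac{39}{4} \approx -9.75$)
$o{\left(P \right)} = - \frac{39}{4 P}$
$A = \frac{117}{2}$ ($A = 6 \left(- \frac{39}{4 \cdot 5}\right) \left(-5\right) = 6 \left(\left(- \frac{39}{4}\right) \frac{1}{5}\right) \left(-5\right) = 6 \left(- \frac{39}{20}\right) \left(-5\right) = \left(- \frac{117}{10}\right) \left(-5\right) = \frac{117}{2} \approx 58.5$)
$R{\left(m,k \right)} = m + 3 k$ ($R{\left(m,k \right)} = 3 k + m = m + 3 k$)
$- 78 R{\left(-11,-7 \right)} + A = - 78 \left(-11 + 3 \left(-7\right)\right) + \frac{117}{2} = - 78 \left(-11 - 21\right) + \frac{117}{2} = \left(-78\right) \left(-32\right) + \frac{117}{2} = 2496 + \frac{117}{2} = \frac{5109}{2}$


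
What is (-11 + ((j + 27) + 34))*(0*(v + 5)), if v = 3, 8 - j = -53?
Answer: 0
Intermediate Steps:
j = 61 (j = 8 - 1*(-53) = 8 + 53 = 61)
(-11 + ((j + 27) + 34))*(0*(v + 5)) = (-11 + ((61 + 27) + 34))*(0*(3 + 5)) = (-11 + (88 + 34))*(0*8) = (-11 + 122)*0 = 111*0 = 0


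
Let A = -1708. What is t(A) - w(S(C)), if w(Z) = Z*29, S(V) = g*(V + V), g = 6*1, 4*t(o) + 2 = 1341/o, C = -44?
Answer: 104606827/6832 ≈ 15311.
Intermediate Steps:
t(o) = -1/2 + 1341/(4*o) (t(o) = -1/2 + (1341/o)/4 = -1/2 + 1341/(4*o))
g = 6
S(V) = 12*V (S(V) = 6*(V + V) = 6*(2*V) = 12*V)
w(Z) = 29*Z
t(A) - w(S(C)) = (1/4)*(1341 - 2*(-1708))/(-1708) - 29*12*(-44) = (1/4)*(-1/1708)*(1341 + 3416) - 29*(-528) = (1/4)*(-1/1708)*4757 - 1*(-15312) = -4757/6832 + 15312 = 104606827/6832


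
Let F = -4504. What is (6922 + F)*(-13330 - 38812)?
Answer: -126079356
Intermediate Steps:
(6922 + F)*(-13330 - 38812) = (6922 - 4504)*(-13330 - 38812) = 2418*(-52142) = -126079356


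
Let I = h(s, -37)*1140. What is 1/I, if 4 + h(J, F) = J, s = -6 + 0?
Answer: -1/11400 ≈ -8.7719e-5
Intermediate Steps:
s = -6
h(J, F) = -4 + J
I = -11400 (I = (-4 - 6)*1140 = -10*1140 = -11400)
1/I = 1/(-11400) = -1/11400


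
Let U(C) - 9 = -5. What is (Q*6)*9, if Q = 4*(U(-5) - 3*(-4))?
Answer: 3456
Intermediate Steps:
U(C) = 4 (U(C) = 9 - 5 = 4)
Q = 64 (Q = 4*(4 - 3*(-4)) = 4*(4 + 12) = 4*16 = 64)
(Q*6)*9 = (64*6)*9 = 384*9 = 3456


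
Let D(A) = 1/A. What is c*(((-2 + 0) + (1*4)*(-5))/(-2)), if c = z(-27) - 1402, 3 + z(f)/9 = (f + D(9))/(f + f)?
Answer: -423082/27 ≈ -15670.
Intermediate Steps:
z(f) = -27 + 9*(⅑ + f)/(2*f) (z(f) = -27 + 9*((f + 1/9)/(f + f)) = -27 + 9*((f + ⅑)/((2*f))) = -27 + 9*((⅑ + f)*(1/(2*f))) = -27 + 9*((⅑ + f)/(2*f)) = -27 + 9*(⅑ + f)/(2*f))
c = -38462/27 (c = (½)*(1 - 45*(-27))/(-27) - 1402 = (½)*(-1/27)*(1 + 1215) - 1402 = (½)*(-1/27)*1216 - 1402 = -608/27 - 1402 = -38462/27 ≈ -1424.5)
c*(((-2 + 0) + (1*4)*(-5))/(-2)) = -38462*((-2 + 0) + (1*4)*(-5))/(27*(-2)) = -38462*(-2 + 4*(-5))*(-1)/(27*2) = -38462*(-2 - 20)*(-1)/(27*2) = -(-846164)*(-1)/(27*2) = -38462/27*11 = -423082/27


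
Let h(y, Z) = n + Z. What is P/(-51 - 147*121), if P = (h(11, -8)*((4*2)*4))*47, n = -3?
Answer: 8272/8919 ≈ 0.92746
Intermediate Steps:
h(y, Z) = -3 + Z
P = -16544 (P = ((-3 - 8)*((4*2)*4))*47 = -88*4*47 = -11*32*47 = -352*47 = -16544)
P/(-51 - 147*121) = -16544/(-51 - 147*121) = -16544/(-51 - 17787) = -16544/(-17838) = -16544*(-1/17838) = 8272/8919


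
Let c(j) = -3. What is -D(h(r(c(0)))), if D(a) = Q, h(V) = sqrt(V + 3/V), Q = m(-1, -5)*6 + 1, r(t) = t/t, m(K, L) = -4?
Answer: 23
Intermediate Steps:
r(t) = 1
Q = -23 (Q = -4*6 + 1 = -24 + 1 = -23)
D(a) = -23
-D(h(r(c(0)))) = -1*(-23) = 23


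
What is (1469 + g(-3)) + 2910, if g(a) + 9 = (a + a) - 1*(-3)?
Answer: 4367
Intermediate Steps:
g(a) = -6 + 2*a (g(a) = -9 + ((a + a) - 1*(-3)) = -9 + (2*a + 3) = -9 + (3 + 2*a) = -6 + 2*a)
(1469 + g(-3)) + 2910 = (1469 + (-6 + 2*(-3))) + 2910 = (1469 + (-6 - 6)) + 2910 = (1469 - 12) + 2910 = 1457 + 2910 = 4367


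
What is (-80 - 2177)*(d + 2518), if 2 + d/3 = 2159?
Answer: -20288173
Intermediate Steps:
d = 6471 (d = -6 + 3*2159 = -6 + 6477 = 6471)
(-80 - 2177)*(d + 2518) = (-80 - 2177)*(6471 + 2518) = -2257*8989 = -20288173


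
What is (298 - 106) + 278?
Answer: 470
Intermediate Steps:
(298 - 106) + 278 = 192 + 278 = 470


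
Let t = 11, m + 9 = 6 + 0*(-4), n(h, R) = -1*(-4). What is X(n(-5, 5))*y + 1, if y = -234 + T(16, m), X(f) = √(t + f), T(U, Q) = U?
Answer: 1 - 218*√15 ≈ -843.31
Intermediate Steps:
n(h, R) = 4
m = -3 (m = -9 + (6 + 0*(-4)) = -9 + (6 + 0) = -9 + 6 = -3)
X(f) = √(11 + f)
y = -218 (y = -234 + 16 = -218)
X(n(-5, 5))*y + 1 = √(11 + 4)*(-218) + 1 = √15*(-218) + 1 = -218*√15 + 1 = 1 - 218*√15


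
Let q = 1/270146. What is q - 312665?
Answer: -84465199089/270146 ≈ -3.1267e+5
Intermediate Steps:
q = 1/270146 ≈ 3.7017e-6
q - 312665 = 1/270146 - 312665 = -84465199089/270146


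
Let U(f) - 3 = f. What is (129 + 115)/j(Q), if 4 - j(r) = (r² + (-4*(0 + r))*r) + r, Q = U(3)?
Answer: 122/53 ≈ 2.3019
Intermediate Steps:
U(f) = 3 + f
Q = 6 (Q = 3 + 3 = 6)
j(r) = 4 - r + 3*r² (j(r) = 4 - ((r² + (-4*(0 + r))*r) + r) = 4 - ((r² + (-4*r)*r) + r) = 4 - ((r² - 4*r²) + r) = 4 - (-3*r² + r) = 4 - (r - 3*r²) = 4 + (-r + 3*r²) = 4 - r + 3*r²)
(129 + 115)/j(Q) = (129 + 115)/(4 - 1*6 + 3*6²) = 244/(4 - 6 + 3*36) = 244/(4 - 6 + 108) = 244/106 = 244*(1/106) = 122/53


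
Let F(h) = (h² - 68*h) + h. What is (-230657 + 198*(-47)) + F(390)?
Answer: -113993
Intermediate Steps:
F(h) = h² - 67*h
(-230657 + 198*(-47)) + F(390) = (-230657 + 198*(-47)) + 390*(-67 + 390) = (-230657 - 9306) + 390*323 = -239963 + 125970 = -113993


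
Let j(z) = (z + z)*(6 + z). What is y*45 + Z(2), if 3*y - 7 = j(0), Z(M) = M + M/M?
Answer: 108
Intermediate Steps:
j(z) = 2*z*(6 + z) (j(z) = (2*z)*(6 + z) = 2*z*(6 + z))
Z(M) = 1 + M (Z(M) = M + 1 = 1 + M)
y = 7/3 (y = 7/3 + (2*0*(6 + 0))/3 = 7/3 + (2*0*6)/3 = 7/3 + (⅓)*0 = 7/3 + 0 = 7/3 ≈ 2.3333)
y*45 + Z(2) = (7/3)*45 + (1 + 2) = 105 + 3 = 108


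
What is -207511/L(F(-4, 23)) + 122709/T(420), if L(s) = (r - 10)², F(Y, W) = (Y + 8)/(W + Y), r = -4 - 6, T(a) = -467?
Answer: -145991237/186800 ≈ -781.54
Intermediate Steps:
r = -10
F(Y, W) = (8 + Y)/(W + Y)
L(s) = 400 (L(s) = (-10 - 10)² = (-20)² = 400)
-207511/L(F(-4, 23)) + 122709/T(420) = -207511/400 + 122709/(-467) = -207511*1/400 + 122709*(-1/467) = -207511/400 - 122709/467 = -145991237/186800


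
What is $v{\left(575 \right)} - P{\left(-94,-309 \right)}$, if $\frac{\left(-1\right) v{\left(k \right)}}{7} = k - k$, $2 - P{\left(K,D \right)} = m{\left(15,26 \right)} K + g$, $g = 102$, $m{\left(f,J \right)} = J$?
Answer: $-2344$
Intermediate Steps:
$P{\left(K,D \right)} = -100 - 26 K$ ($P{\left(K,D \right)} = 2 - \left(26 K + 102\right) = 2 - \left(102 + 26 K\right) = -100 - 26 K$)
$v{\left(k \right)} = 0$ ($v{\left(k \right)} = - 7 \left(k - k\right) = \left(-7\right) 0 = 0$)
$v{\left(575 \right)} - P{\left(-94,-309 \right)} = 0 - \left(-100 - -2444\right) = 0 - \left(-100 + 2444\right) = 0 - 2344 = -2344$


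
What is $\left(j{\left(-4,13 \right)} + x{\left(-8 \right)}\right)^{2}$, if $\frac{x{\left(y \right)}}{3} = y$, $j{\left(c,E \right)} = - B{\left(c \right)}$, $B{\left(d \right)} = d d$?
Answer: $1600$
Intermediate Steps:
$B{\left(d \right)} = d^{2}$
$j{\left(c,E \right)} = - c^{2}$
$x{\left(y \right)} = 3 y$
$\left(j{\left(-4,13 \right)} + x{\left(-8 \right)}\right)^{2} = \left(- \left(-4\right)^{2} + 3 \left(-8\right)\right)^{2} = \left(\left(-1\right) 16 - 24\right)^{2} = \left(-16 - 24\right)^{2} = \left(-40\right)^{2} = 1600$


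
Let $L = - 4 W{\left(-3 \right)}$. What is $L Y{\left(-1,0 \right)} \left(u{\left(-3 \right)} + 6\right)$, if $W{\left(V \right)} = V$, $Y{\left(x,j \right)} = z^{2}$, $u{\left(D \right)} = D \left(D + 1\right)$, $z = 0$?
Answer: $0$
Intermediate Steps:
$u{\left(D \right)} = D \left(1 + D\right)$
$Y{\left(x,j \right)} = 0$ ($Y{\left(x,j \right)} = 0^{2} = 0$)
$L = 12$ ($L = \left(-4\right) \left(-3\right) = 12$)
$L Y{\left(-1,0 \right)} \left(u{\left(-3 \right)} + 6\right) = 12 \cdot 0 \left(- 3 \left(1 - 3\right) + 6\right) = 0 \left(\left(-3\right) \left(-2\right) + 6\right) = 0 \left(6 + 6\right) = 0 \cdot 12 = 0$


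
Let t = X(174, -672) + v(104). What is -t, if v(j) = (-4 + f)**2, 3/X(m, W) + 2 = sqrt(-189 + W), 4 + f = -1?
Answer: -70059/865 + 3*I*sqrt(861)/865 ≈ -80.993 + 0.10177*I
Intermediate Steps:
f = -5 (f = -4 - 1 = -5)
X(m, W) = 3/(-2 + sqrt(-189 + W))
v(j) = 81 (v(j) = (-4 - 5)**2 = (-9)**2 = 81)
t = 81 + 3/(-2 + I*sqrt(861)) (t = 3/(-2 + sqrt(-189 - 672)) + 81 = 3/(-2 + sqrt(-861)) + 81 = 3/(-2 + I*sqrt(861)) + 81 = 81 + 3/(-2 + I*sqrt(861)) ≈ 80.993 - 0.10177*I)
-t = -(70059/865 - 3*I*sqrt(861)/865) = -70059/865 + 3*I*sqrt(861)/865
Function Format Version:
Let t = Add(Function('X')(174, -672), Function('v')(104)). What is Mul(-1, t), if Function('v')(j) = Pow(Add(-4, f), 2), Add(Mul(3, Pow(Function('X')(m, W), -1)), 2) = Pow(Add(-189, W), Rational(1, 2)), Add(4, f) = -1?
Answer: Add(Rational(-70059, 865), Mul(Rational(3, 865), I, Pow(861, Rational(1, 2)))) ≈ Add(-80.993, Mul(0.10177, I))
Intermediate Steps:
f = -5 (f = Add(-4, -1) = -5)
Function('X')(m, W) = Mul(3, Pow(Add(-2, Pow(Add(-189, W), Rational(1, 2))), -1))
Function('v')(j) = 81 (Function('v')(j) = Pow(Add(-4, -5), 2) = Pow(-9, 2) = 81)
t = Add(81, Mul(3, Pow(Add(-2, Mul(I, Pow(861, Rational(1, 2)))), -1))) (t = Add(Mul(3, Pow(Add(-2, Pow(Add(-189, -672), Rational(1, 2))), -1)), 81) = Add(Mul(3, Pow(Add(-2, Pow(-861, Rational(1, 2))), -1)), 81) = Add(Mul(3, Pow(Add(-2, Mul(I, Pow(861, Rational(1, 2)))), -1)), 81) = Add(81, Mul(3, Pow(Add(-2, Mul(I, Pow(861, Rational(1, 2)))), -1))) ≈ Add(80.993, Mul(-0.10177, I)))
Mul(-1, t) = Mul(-1, Add(Rational(70059, 865), Mul(Rational(-3, 865), I, Pow(861, Rational(1, 2))))) = Add(Rational(-70059, 865), Mul(Rational(3, 865), I, Pow(861, Rational(1, 2))))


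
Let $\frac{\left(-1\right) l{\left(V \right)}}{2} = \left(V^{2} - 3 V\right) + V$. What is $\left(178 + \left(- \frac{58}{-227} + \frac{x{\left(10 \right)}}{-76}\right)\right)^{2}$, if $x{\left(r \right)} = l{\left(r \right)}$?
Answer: $\frac{605122186816}{18601969} \approx 32530.0$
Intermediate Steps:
$l{\left(V \right)} = - 2 V^{2} + 4 V$ ($l{\left(V \right)} = - 2 \left(\left(V^{2} - 3 V\right) + V\right) = - 2 \left(V^{2} - 2 V\right) = - 2 V^{2} + 4 V$)
$x{\left(r \right)} = 2 r \left(2 - r\right)$
$\left(178 + \left(- \frac{58}{-227} + \frac{x{\left(10 \right)}}{-76}\right)\right)^{2} = \left(178 - \left(- \frac{58}{227} - \frac{2 \cdot 10 \left(2 - 10\right)}{-76}\right)\right)^{2} = \left(178 - \left(- \frac{58}{227} - 2 \cdot 10 \left(2 - 10\right) \left(- \frac{1}{76}\right)\right)\right)^{2} = \left(178 + \left(\frac{58}{227} + 2 \cdot 10 \left(-8\right) \left(- \frac{1}{76}\right)\right)\right)^{2} = \left(178 + \left(\frac{58}{227} - - \frac{40}{19}\right)\right)^{2} = \left(178 + \left(\frac{58}{227} + \frac{40}{19}\right)\right)^{2} = \left(178 + \frac{10182}{4313}\right)^{2} = \left(\frac{777896}{4313}\right)^{2} = \frac{605122186816}{18601969}$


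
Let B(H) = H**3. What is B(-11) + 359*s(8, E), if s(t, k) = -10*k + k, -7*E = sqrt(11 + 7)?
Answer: -1331 + 9693*sqrt(2)/7 ≈ 627.28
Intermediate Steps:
E = -3*sqrt(2)/7 (E = -sqrt(11 + 7)/7 = -3*sqrt(2)/7 ≈ -0.60609)
s(t, k) = -9*k
B(-11) + 359*s(8, E) = (-11)**3 + 359*(-(-27)*sqrt(2)/7) = -1331 + 359*(27*sqrt(2)/7) = -1331 + 9693*sqrt(2)/7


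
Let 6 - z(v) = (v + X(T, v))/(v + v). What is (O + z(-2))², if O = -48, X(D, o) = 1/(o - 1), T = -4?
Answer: 261121/144 ≈ 1813.3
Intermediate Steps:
X(D, o) = 1/(-1 + o)
z(v) = 6 - (v + 1/(-1 + v))/(2*v) (z(v) = 6 - (v + 1/(-1 + v))/(v + v) = 6 - (v + 1/(-1 + v))/(2*v))
(O + z(-2))² = (-48 + (½)*(-1 + 11*(-2)*(-1 - 2))/(-2*(-1 - 2)))² = (-48 + (½)*(-½)*(-1 + 11*(-2)*(-3))/(-3))² = (-48 + (½)*(-½)*(-⅓)*(-1 + 66))² = (-48 + (½)*(-½)*(-⅓)*65)² = (-48 + 65/12)² = (-511/12)² = 261121/144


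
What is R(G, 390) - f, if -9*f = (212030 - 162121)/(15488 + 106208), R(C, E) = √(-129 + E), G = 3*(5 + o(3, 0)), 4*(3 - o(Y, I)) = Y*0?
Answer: 49909/1095264 + 3*√29 ≈ 16.201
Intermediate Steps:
o(Y, I) = 3 (o(Y, I) = 3 - Y*0/4 = 3 - ¼*0 = 3 + 0 = 3)
G = 24 (G = 3*(5 + 3) = 3*8 = 24)
f = -49909/1095264 (f = -(212030 - 162121)/(9*(15488 + 106208)) = -49909/(9*121696) = -⅑*49909/121696 = -49909/1095264 ≈ -0.045568)
R(G, 390) - f = √(-129 + 390) - 1*(-49909/1095264) = √261 + 49909/1095264 = 3*√29 + 49909/1095264 = 49909/1095264 + 3*√29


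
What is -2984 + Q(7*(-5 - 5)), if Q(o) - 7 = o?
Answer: -3047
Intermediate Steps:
Q(o) = 7 + o
-2984 + Q(7*(-5 - 5)) = -2984 + (7 + 7*(-5 - 5)) = -2984 + (7 + 7*(-10)) = -2984 + (7 - 70) = -2984 - 63 = -3047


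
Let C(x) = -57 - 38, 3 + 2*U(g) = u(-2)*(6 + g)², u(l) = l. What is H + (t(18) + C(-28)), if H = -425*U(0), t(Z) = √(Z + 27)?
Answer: 31685/2 + 3*√5 ≈ 15849.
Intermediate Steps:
U(g) = -3/2 - (6 + g)² (U(g) = -3/2 + (-2*(6 + g)²)/2 = -3/2 - (6 + g)²)
C(x) = -95
t(Z) = √(27 + Z)
H = 31875/2 (H = -425*(-3/2 - (6 + 0)²) = -425*(-3/2 - 1*6²) = -425*(-3/2 - 1*36) = -425*(-3/2 - 36) = -425*(-75/2) = 31875/2 ≈ 15938.)
H + (t(18) + C(-28)) = 31875/2 + (√(27 + 18) - 95) = 31875/2 + (√45 - 95) = 31875/2 + (3*√5 - 95) = 31875/2 + (-95 + 3*√5) = 31685/2 + 3*√5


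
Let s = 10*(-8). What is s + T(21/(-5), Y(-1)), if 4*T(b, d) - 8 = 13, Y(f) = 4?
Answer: -299/4 ≈ -74.750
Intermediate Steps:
s = -80
T(b, d) = 21/4 (T(b, d) = 2 + (¼)*13 = 2 + 13/4 = 21/4)
s + T(21/(-5), Y(-1)) = -80 + 21/4 = -299/4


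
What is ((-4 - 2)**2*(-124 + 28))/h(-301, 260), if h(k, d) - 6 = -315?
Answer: 1152/103 ≈ 11.184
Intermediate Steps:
h(k, d) = -309 (h(k, d) = 6 - 315 = -309)
((-4 - 2)**2*(-124 + 28))/h(-301, 260) = ((-4 - 2)**2*(-124 + 28))/(-309) = ((-6)**2*(-96))*(-1/309) = (36*(-96))*(-1/309) = -3456*(-1/309) = 1152/103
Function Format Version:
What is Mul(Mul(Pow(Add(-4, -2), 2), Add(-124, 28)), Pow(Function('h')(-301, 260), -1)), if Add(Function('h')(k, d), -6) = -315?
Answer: Rational(1152, 103) ≈ 11.184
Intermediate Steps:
Function('h')(k, d) = -309 (Function('h')(k, d) = Add(6, -315) = -309)
Mul(Mul(Pow(Add(-4, -2), 2), Add(-124, 28)), Pow(Function('h')(-301, 260), -1)) = Mul(Mul(Pow(Add(-4, -2), 2), Add(-124, 28)), Pow(-309, -1)) = Mul(Mul(Pow(-6, 2), -96), Rational(-1, 309)) = Mul(Mul(36, -96), Rational(-1, 309)) = Mul(-3456, Rational(-1, 309)) = Rational(1152, 103)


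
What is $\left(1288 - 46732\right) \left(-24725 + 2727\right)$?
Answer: $999677112$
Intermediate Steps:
$\left(1288 - 46732\right) \left(-24725 + 2727\right) = \left(-45444\right) \left(-21998\right) = 999677112$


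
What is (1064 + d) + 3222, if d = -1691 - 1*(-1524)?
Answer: 4119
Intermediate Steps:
d = -167 (d = -1691 + 1524 = -167)
(1064 + d) + 3222 = (1064 - 167) + 3222 = 897 + 3222 = 4119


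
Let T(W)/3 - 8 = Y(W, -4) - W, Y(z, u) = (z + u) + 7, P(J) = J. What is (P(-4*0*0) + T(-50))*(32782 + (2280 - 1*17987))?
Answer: 563475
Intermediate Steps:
Y(z, u) = 7 + u + z (Y(z, u) = (u + z) + 7 = 7 + u + z)
T(W) = 33 (T(W) = 24 + 3*((7 - 4 + W) - W) = 24 + 3*((3 + W) - W) = 24 + 3*3 = 24 + 9 = 33)
(P(-4*0*0) + T(-50))*(32782 + (2280 - 1*17987)) = (-4*0*0 + 33)*(32782 + (2280 - 1*17987)) = (0*0 + 33)*(32782 + (2280 - 17987)) = (0 + 33)*(32782 - 15707) = 33*17075 = 563475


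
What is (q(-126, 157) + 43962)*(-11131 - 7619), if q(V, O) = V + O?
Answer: -824868750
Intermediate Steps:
q(V, O) = O + V
(q(-126, 157) + 43962)*(-11131 - 7619) = ((157 - 126) + 43962)*(-11131 - 7619) = (31 + 43962)*(-18750) = 43993*(-18750) = -824868750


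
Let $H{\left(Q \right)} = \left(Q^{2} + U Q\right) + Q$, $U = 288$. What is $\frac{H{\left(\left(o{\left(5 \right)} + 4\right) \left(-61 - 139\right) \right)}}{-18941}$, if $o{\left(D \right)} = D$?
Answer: $- \frac{2719800}{18941} \approx -143.59$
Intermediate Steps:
$H{\left(Q \right)} = Q^{2} + 289 Q$ ($H{\left(Q \right)} = \left(Q^{2} + 288 Q\right) + Q = Q^{2} + 289 Q$)
$\frac{H{\left(\left(o{\left(5 \right)} + 4\right) \left(-61 - 139\right) \right)}}{-18941} = \frac{\left(5 + 4\right) \left(-61 - 139\right) \left(289 + \left(5 + 4\right) \left(-61 - 139\right)\right)}{-18941} = 9 \left(-200\right) \left(289 + 9 \left(-200\right)\right) \left(- \frac{1}{18941}\right) = - 1800 \left(289 - 1800\right) \left(- \frac{1}{18941}\right) = \left(-1800\right) \left(-1511\right) \left(- \frac{1}{18941}\right) = 2719800 \left(- \frac{1}{18941}\right) = - \frac{2719800}{18941}$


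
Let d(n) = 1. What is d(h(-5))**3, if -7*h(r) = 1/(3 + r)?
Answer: 1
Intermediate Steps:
h(r) = -1/(7*(3 + r))
d(h(-5))**3 = 1**3 = 1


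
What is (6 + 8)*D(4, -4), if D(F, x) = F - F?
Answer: 0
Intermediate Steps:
D(F, x) = 0
(6 + 8)*D(4, -4) = (6 + 8)*0 = 14*0 = 0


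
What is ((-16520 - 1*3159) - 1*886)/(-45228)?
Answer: 6855/15076 ≈ 0.45470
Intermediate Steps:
((-16520 - 1*3159) - 1*886)/(-45228) = ((-16520 - 3159) - 886)*(-1/45228) = (-19679 - 886)*(-1/45228) = -20565*(-1/45228) = 6855/15076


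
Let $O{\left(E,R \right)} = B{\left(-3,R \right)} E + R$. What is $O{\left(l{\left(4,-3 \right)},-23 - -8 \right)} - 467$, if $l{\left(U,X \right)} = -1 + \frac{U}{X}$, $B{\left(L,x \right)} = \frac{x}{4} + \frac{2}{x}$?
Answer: $- \frac{85129}{180} \approx -472.94$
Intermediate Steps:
$B{\left(L,x \right)} = \frac{2}{x} + \frac{x}{4}$ ($B{\left(L,x \right)} = x \frac{1}{4} + \frac{2}{x} = \frac{x}{4} + \frac{2}{x} = \frac{2}{x} + \frac{x}{4}$)
$O{\left(E,R \right)} = R + E \left(\frac{2}{R} + \frac{R}{4}\right)$ ($O{\left(E,R \right)} = \left(\frac{2}{R} + \frac{R}{4}\right) E + R = E \left(\frac{2}{R} + \frac{R}{4}\right) + R = R + E \left(\frac{2}{R} + \frac{R}{4}\right)$)
$O{\left(l{\left(4,-3 \right)},-23 - -8 \right)} - 467 = \left(\left(-23 - -8\right) + \frac{2 \frac{4 - -3}{-3}}{-23 - -8} + \frac{\frac{4 - -3}{-3} \left(-23 - -8\right)}{4}\right) - 467 = \left(\left(-23 + 8\right) + \frac{2 \left(- \frac{4 + 3}{3}\right)}{-23 + 8} + \frac{- \frac{4 + 3}{3} \left(-23 + 8\right)}{4}\right) - 467 = \left(-15 + \frac{2 \left(\left(- \frac{1}{3}\right) 7\right)}{-15} + \frac{1}{4} \left(\left(- \frac{1}{3}\right) 7\right) \left(-15\right)\right) - 467 = \left(-15 + 2 \left(- \frac{7}{3}\right) \left(- \frac{1}{15}\right) + \frac{1}{4} \left(- \frac{7}{3}\right) \left(-15\right)\right) - 467 = \left(-15 + \frac{14}{45} + \frac{35}{4}\right) - 467 = - \frac{1069}{180} - 467 = - \frac{85129}{180}$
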